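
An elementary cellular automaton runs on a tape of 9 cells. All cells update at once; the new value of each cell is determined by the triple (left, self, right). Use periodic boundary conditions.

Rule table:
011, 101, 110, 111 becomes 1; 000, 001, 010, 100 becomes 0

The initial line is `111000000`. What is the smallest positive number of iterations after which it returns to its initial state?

111000000

1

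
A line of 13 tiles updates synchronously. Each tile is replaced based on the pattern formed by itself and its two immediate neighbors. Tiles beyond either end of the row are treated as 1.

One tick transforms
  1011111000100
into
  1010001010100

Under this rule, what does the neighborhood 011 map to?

1

At position 2 the neighborhood is 011; the next row has 1 there.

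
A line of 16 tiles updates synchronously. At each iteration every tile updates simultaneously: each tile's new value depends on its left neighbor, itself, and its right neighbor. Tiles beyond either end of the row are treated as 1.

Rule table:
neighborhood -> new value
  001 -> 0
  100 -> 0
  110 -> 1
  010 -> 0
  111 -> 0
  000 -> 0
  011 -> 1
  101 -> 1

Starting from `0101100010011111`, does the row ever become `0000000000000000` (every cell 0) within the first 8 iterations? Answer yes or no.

iteration 1: 1011100000010000
iteration 2: 1110100000000000
iteration 3: 0011000000000000
iteration 4: 0011000000000000  (fixed point — unchanged through iteration 8)
iteration 8 is 0011000000000000, still not uniform 0

no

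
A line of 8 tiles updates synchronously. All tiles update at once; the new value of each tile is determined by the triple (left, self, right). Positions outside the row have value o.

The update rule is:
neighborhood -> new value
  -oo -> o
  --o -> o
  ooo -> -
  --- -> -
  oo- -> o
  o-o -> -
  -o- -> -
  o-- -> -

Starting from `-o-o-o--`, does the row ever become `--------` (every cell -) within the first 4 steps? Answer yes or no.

no

step 1: -------o
step 2: ------oo
step 3: -----oo-
step 4: ----ooo-
step 4 is ----ooo-, still not uniform -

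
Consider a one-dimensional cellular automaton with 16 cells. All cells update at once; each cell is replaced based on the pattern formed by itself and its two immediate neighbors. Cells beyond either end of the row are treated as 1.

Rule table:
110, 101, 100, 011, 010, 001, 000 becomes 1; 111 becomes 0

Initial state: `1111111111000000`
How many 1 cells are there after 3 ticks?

7

0000000001111111
1111111111000000  (repeats tick 0; period 2)
tick 3: 0000000001111111
count of 1: 7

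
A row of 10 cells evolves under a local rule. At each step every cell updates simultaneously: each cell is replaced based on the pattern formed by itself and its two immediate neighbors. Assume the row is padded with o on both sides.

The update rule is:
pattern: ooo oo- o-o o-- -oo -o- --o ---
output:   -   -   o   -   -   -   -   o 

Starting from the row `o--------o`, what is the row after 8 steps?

step 1: --oooooo--
step 2: ----------
step 3: -oooooooo-
step 4: o--------o  (repeats step 0; period 4)
step 8: o--------o

o--------o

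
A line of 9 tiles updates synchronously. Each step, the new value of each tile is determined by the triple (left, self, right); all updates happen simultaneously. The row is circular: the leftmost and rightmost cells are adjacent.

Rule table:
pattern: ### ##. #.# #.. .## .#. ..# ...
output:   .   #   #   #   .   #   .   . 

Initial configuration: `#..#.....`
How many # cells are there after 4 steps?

##.##....
.##.##...
..##.##..
...##.##.
count of #: 4

4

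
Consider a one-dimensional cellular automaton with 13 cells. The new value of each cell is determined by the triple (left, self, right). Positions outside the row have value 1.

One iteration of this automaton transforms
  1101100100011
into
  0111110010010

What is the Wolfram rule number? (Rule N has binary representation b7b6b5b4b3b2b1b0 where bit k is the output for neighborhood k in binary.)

position 0: 111 → 0  (bit 7 = 0)
position 1: 110 → 1  (bit 6 = 1)
position 2: 101 → 1  (bit 5 = 1)
position 5: 100 → 1  (bit 4 = 1)
position 3: 011 → 1  (bit 3 = 1)
position 7: 010 → 0  (bit 2 = 0)
position 6: 001 → 0  (bit 1 = 0)
position 9: 000 → 0  (bit 0 = 0)
bits b7..b0 = 01111000 = 120

120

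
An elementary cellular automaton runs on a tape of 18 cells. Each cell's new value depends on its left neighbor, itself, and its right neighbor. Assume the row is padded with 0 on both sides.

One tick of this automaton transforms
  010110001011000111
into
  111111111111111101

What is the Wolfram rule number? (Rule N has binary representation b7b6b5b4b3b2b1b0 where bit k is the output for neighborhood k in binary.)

position 16: 111 → 0  (bit 7 = 0)
position 4: 110 → 1  (bit 6 = 1)
position 2: 101 → 1  (bit 5 = 1)
position 5: 100 → 1  (bit 4 = 1)
position 3: 011 → 1  (bit 3 = 1)
position 1: 010 → 1  (bit 2 = 1)
position 0: 001 → 1  (bit 1 = 1)
position 6: 000 → 1  (bit 0 = 1)
bits b7..b0 = 01111111 = 127

127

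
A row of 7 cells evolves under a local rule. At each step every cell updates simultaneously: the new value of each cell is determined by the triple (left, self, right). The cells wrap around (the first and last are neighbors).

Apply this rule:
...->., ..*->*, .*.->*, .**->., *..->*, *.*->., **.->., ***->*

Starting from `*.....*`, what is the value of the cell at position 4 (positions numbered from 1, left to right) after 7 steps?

.

.*...*.
***.***
**...**
*.*.*.*
..*.*..
.**.**.
*.....*
position 4 holds .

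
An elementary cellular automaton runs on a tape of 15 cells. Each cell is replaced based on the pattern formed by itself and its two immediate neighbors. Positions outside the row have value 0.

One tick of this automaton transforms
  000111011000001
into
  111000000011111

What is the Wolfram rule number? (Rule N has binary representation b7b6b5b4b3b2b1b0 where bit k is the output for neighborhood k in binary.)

7

position 4: 111 → 0  (bit 7 = 0)
position 5: 110 → 0  (bit 6 = 0)
position 6: 101 → 0  (bit 5 = 0)
position 9: 100 → 0  (bit 4 = 0)
position 3: 011 → 0  (bit 3 = 0)
position 14: 010 → 1  (bit 2 = 1)
position 2: 001 → 1  (bit 1 = 1)
position 0: 000 → 1  (bit 0 = 1)
bits b7..b0 = 00000111 = 7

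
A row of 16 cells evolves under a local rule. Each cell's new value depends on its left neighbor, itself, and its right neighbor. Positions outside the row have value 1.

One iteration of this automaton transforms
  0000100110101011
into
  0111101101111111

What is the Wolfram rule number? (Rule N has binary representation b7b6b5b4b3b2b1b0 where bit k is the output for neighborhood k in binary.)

175

position 15: 111 → 1  (bit 7 = 1)
position 8: 110 → 0  (bit 6 = 0)
position 9: 101 → 1  (bit 5 = 1)
position 0: 100 → 0  (bit 4 = 0)
position 7: 011 → 1  (bit 3 = 1)
position 4: 010 → 1  (bit 2 = 1)
position 3: 001 → 1  (bit 1 = 1)
position 1: 000 → 1  (bit 0 = 1)
bits b7..b0 = 10101111 = 175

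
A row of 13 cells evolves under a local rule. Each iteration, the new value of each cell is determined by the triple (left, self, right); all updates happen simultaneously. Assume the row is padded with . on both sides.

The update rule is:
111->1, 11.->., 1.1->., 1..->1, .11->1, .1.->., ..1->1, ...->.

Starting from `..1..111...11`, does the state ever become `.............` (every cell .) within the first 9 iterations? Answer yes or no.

iteration 1: .1.1111.1.11.
iteration 2: 1..111....1.1
iteration 3: .1111.1..1...
iteration 4: 1111...11.1..
iteration 5: 111.1.11...1.
iteration 6: 11....1.1.1.1
iteration 7: 1.1..1.......
iteration 8: ...11.1......
iteration 9: ..11...1.....
iteration 9 is ..11...1....., still not uniform .

no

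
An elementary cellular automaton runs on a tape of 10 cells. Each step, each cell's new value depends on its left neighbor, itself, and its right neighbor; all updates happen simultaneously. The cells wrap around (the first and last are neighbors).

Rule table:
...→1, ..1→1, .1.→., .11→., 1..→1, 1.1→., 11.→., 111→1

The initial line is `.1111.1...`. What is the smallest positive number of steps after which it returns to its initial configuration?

30

step 1: 1.11...111
step 2: ....111.11
step 3: 1111.1....
step 4: .11...1111
step 5: ...111.11.
step 6: 111.1....1
step 7: 11...1111.
step 8: ..111.11..
step 9: 11.1....11
step 10: 1...1111.1
step 11: .111.11...
step 12: 1.1....111
step 13: ...1111.11
step 14: 111.11....
step 15: .1....1111
step 16: ..1111.11.
step 17: 11.11....1
step 18: 1....1111.
step 19: .1111.11..
step 20: 1.11....11
step 21: ....1111.1
step 22: 1111.11...
step 23: .11....111
step 24: ...1111.1.
step 25: 111.11...1
step 26: 11....111.
step 27: ..1111.1..
step 28: 11.11...11
step 29: 1....111.1
step 30: .1111.1...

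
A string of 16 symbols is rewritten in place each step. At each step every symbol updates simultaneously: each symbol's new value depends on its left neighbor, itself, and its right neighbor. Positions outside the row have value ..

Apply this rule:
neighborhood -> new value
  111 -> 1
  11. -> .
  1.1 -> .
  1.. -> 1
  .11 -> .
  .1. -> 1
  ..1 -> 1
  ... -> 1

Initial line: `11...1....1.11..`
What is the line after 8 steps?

step 1: ..111111111...11
step 2: 11.1111111.111..
step 3: ....11111...1.11
step 4: 1111.111.1111...
step 5: .11...1...11.111
step 6: 1..1111111....1.
step 7: 111.11111.111111
step 8: .1...111...1111.

.1...111...1111.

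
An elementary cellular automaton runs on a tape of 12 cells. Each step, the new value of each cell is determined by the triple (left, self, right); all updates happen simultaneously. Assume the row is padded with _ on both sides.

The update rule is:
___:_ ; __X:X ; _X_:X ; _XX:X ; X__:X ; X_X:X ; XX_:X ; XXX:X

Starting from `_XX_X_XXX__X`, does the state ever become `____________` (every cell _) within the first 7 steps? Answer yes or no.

no

step 1: XXXXXXXXXXXX
step 2: XXXXXXXXXXXX  (fixed point — unchanged through step 7)
step 7 is XXXXXXXXXXXX, still not uniform _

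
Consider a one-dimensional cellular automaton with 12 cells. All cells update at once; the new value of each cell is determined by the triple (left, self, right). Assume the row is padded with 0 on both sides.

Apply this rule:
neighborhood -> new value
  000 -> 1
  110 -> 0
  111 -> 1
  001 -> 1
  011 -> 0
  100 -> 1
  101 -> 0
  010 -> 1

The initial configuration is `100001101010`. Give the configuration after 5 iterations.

100110111111

iteration 1: 111110001011
iteration 2: 011101111000
iteration 3: 101000110111
iteration 4: 101111000010
iteration 5: 100110111111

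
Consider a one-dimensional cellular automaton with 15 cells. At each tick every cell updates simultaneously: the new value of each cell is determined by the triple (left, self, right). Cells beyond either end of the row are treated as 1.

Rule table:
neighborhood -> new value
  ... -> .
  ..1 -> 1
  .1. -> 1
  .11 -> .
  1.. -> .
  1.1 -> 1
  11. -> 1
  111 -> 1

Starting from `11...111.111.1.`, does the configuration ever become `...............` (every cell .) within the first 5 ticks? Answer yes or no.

11..1.111.11111
11.111.111.1111
111.111.111.111
1111.111.111.11
11111.111.111.1
tick 5 is 11111.111.111.1, still not uniform .

no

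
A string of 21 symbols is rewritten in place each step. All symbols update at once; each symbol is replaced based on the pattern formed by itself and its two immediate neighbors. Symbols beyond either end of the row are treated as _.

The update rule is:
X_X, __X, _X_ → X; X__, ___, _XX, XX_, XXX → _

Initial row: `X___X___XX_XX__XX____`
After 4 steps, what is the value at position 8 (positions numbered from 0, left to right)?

X

X__XX__X__X___X______
X_X___XX_XX__XX______
XXX__X__X___X________
____XX_XX__XX________
position 8 holds X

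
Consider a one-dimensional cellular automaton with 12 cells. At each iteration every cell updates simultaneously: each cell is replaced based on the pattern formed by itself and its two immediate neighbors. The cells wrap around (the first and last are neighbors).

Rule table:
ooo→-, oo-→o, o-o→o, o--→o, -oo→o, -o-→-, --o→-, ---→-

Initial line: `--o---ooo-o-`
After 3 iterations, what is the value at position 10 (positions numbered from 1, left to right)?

-

---o--o-oo-o
o---o--oooo-
-o---o-o--oo
position 10 holds -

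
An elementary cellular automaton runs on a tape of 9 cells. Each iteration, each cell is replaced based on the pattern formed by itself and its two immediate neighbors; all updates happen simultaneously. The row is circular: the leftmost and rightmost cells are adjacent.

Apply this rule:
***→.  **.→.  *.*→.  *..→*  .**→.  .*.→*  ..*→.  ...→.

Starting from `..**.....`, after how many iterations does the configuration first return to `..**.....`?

....*....
....**...
......*..
......**.
........*
*.......*
.*.......
.**......
...*.....
...**....
.....*...
.....**..
.......*.
.......**
*........
**.......
..*......
..**.....

18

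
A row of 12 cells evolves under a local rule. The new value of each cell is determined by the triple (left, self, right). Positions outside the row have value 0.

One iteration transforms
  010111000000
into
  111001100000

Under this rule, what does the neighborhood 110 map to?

1

At position 5 the neighborhood is 110; the next row has 1 there.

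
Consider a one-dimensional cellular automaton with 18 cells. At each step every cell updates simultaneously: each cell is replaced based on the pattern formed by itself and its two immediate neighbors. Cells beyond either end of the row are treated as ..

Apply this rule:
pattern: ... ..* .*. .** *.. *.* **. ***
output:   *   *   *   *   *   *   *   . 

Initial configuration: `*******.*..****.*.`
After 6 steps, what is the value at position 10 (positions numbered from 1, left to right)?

*.....******..****
*******....****..*
*.....******..****  (repeats step 1; period 2)
step 6: *******....****..*
position 10 holds .

.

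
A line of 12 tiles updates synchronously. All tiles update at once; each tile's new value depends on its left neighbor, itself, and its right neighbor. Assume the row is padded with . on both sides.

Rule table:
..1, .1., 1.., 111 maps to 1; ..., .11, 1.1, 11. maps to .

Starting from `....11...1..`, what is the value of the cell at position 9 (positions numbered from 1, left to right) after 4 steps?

...1..1.111.
..11111..1.1
.1.111.111.1
11..1...1..1
position 9 holds 1

1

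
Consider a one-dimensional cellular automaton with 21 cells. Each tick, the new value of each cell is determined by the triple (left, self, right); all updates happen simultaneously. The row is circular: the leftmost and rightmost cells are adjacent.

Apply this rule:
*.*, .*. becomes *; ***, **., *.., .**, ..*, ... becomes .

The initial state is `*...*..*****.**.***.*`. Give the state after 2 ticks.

....*.......*..*...*.

tick 1: ....*.......*..*...*.
tick 2: ....*.......*..*...*.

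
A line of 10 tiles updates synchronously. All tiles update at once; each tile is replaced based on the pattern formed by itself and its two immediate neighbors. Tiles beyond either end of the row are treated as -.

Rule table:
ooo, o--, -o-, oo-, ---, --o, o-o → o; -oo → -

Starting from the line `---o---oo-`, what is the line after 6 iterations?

ooooooo-oo
-ooooooo-o
o-oooooooo
oo-ooooooo
-oo-oooooo
o-oo-ooooo

o-oo-ooooo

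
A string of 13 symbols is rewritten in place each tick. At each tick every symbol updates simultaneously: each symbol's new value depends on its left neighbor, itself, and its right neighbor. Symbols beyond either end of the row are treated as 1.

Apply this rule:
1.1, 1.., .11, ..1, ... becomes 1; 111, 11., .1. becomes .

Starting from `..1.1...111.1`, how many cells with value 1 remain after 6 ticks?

6

tick 1: 11.1.1111..11
tick 2: ..1.11...111.
tick 3: 11.11.1111..1
tick 4: ..11.11...111
tick 5: 111.11.1111..
tick 6: ...11.11...11
count of 1: 6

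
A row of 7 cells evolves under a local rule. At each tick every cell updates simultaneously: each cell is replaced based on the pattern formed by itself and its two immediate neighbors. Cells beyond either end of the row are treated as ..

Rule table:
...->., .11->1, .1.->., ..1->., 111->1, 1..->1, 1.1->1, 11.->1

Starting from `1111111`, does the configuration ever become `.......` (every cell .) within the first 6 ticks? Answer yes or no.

no

1111111  (fixed point — unchanged through tick 6)
tick 6 is 1111111, still not uniform .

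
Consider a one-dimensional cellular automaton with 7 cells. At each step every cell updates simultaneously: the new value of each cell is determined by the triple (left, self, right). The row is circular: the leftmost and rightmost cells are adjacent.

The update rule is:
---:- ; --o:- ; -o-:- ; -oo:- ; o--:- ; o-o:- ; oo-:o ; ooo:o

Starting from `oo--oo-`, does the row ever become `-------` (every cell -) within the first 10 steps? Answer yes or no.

yes

step 1: -o---o-
step 2: -------
all cells are - at step 2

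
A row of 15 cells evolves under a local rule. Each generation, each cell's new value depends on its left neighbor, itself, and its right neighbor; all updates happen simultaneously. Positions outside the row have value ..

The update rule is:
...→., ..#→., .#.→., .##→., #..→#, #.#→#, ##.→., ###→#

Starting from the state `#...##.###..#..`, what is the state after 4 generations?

.#....#.#.#..#.
..#....#.#.#..#
...#....#.#.#..
....#....#.#.#.

....#....#.#.#.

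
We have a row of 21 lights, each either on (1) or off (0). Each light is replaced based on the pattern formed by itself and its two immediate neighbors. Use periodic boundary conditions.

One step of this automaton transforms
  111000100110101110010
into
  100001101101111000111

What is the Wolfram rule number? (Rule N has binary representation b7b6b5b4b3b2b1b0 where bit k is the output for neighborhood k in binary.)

46

position 1: 111 → 0  (bit 7 = 0)
position 2: 110 → 0  (bit 6 = 0)
position 11: 101 → 1  (bit 5 = 1)
position 3: 100 → 0  (bit 4 = 0)
position 0: 011 → 1  (bit 3 = 1)
position 6: 010 → 1  (bit 2 = 1)
position 5: 001 → 1  (bit 1 = 1)
position 4: 000 → 0  (bit 0 = 0)
bits b7..b0 = 00101110 = 46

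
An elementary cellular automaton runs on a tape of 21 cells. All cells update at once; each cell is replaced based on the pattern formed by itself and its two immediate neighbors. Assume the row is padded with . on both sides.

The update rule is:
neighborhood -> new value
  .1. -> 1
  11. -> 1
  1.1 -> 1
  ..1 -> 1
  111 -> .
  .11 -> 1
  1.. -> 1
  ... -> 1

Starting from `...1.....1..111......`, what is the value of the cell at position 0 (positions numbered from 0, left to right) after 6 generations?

generation 1: 1111111111111.1111111
generation 2: 1...........111.....1
generation 3: 1111111111111.1111111  (repeats generation 1; period 2)
generation 6: 1...........111.....1
position 0 holds 1

1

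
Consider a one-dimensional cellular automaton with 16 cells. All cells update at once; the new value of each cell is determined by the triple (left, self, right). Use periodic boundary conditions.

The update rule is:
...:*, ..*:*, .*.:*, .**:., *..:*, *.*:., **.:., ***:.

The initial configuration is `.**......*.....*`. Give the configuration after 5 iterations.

...*************

iteration 1: ...*************
iteration 2: ***.............
iteration 3: ...*************  (repeats iteration 1; period 2)
iteration 5: ...*************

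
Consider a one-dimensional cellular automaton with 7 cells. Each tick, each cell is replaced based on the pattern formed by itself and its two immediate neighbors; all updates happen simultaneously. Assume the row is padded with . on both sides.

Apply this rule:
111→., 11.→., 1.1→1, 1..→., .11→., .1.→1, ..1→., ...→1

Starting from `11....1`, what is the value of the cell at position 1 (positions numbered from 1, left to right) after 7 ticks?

...11.1
11...11
...1...
11.1.11
..111..
1.....1
1.111.1
position 1 holds 1

1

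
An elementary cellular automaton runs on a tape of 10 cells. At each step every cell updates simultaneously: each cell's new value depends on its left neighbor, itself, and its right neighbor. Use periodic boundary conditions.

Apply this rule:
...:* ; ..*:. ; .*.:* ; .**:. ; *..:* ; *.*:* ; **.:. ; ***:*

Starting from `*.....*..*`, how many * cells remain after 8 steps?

.****.**..
..**.*..**
*...***...
***..*.**.
.*.*.**..*
*****..*.*
****.*.**.
.**.***..*
count of *: 6

6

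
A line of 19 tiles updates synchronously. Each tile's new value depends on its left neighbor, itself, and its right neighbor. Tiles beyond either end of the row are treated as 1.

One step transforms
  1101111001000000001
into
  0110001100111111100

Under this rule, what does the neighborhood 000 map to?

At position 11 the neighborhood is 000; the next row has 1 there.

1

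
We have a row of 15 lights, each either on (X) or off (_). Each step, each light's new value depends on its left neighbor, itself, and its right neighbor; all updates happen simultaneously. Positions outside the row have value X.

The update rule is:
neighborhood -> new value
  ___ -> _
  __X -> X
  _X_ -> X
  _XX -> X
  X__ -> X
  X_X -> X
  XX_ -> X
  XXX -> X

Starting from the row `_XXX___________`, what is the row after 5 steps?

XXXXX_________X
XXXXXX_______XX
XXXXXXX_____XXX
XXXXXXXX___XXXX
XXXXXXXXX_XXXXX

XXXXXXXXX_XXXXX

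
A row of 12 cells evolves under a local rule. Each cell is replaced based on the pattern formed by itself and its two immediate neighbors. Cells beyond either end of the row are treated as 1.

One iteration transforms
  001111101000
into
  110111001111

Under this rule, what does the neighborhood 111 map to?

1

At position 3 the neighborhood is 111; the next row has 1 there.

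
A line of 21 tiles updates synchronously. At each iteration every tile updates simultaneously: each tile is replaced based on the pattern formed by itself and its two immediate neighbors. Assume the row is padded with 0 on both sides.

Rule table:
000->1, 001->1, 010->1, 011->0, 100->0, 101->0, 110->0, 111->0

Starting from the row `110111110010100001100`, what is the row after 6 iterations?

111111111110000000001

000000000110101110001
111111111000100000111
000000000011101111000
111111111100000000011
000000000001111111100
111111111110000000001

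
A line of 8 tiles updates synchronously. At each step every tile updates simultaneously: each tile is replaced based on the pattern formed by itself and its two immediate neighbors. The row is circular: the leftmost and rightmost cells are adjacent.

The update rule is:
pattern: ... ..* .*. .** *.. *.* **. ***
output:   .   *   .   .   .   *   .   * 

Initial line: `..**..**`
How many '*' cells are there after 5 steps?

2

.*...*..
*...*...
...*...*
..*...*.
.*...*..
count of *: 2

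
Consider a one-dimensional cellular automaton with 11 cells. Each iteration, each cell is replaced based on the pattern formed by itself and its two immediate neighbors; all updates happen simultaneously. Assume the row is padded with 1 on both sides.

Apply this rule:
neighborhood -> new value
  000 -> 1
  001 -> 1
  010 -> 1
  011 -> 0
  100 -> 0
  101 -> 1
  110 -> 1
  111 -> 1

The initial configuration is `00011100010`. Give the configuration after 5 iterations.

01101101111
10110110111
11011011011
11101101101
11110110110

11110110110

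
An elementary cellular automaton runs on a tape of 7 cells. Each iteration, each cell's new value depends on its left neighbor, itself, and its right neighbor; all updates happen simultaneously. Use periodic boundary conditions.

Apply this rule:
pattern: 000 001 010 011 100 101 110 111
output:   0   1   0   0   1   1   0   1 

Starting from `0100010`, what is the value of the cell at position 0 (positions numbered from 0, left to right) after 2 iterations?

0

iteration 1: 1010101
iteration 2: 0101010
position 0 holds 0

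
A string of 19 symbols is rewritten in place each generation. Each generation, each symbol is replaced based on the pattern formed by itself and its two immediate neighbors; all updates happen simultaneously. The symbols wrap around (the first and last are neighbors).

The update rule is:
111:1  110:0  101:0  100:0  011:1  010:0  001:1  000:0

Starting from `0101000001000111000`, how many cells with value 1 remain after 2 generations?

1000000010001110000
0000000100011100001
count of 1: 5

5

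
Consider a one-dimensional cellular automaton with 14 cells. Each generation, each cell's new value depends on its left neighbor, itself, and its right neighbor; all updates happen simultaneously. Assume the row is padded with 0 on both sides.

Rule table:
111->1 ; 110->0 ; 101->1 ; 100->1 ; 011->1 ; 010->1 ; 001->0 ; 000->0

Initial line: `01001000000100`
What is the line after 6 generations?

generation 1: 01101100000110
generation 2: 01011010000101
generation 3: 01110111000111
generation 4: 01101110100110
generation 5: 01011101110101
generation 6: 01111011101111

01111011101111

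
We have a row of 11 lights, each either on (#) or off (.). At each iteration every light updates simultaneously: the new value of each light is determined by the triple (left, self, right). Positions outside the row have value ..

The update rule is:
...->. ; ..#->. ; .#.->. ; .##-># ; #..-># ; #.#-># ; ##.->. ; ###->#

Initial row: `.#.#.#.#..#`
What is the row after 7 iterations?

..#.#.#.#..
...#.#.#.#.
....#.#.#.#
.....#.#.#.
......#.#.#
.......#.#.
........#.#

........#.#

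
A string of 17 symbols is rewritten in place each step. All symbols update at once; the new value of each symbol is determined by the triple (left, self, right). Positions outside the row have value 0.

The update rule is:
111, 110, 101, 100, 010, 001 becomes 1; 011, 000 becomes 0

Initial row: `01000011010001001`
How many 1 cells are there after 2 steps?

11100101111011111
01111110111101111
count of 1: 14

14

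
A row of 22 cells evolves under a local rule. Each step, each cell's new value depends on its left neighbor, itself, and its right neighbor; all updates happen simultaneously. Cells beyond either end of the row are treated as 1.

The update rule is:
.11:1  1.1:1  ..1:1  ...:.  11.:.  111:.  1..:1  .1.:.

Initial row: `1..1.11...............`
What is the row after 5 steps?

.11.11.1.............1
11.11.1.1...........11
..11.1.1.1.........11.
111.1.1.1.1.......11.1
...1.1.1.1.1.....11.11

...1.1.1.1.1.....11.11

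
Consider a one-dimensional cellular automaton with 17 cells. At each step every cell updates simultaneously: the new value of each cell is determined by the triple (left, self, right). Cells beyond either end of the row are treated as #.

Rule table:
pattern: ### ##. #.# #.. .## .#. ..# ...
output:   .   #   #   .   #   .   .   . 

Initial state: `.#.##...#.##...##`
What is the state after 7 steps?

step 1: #.###....###...#.
step 2: ###.#....#.#....#
step 3: ..##......#.....#
step 4: ..##............#
step 5: ..##............#  (fixed point — unchanged through step 7)

..##............#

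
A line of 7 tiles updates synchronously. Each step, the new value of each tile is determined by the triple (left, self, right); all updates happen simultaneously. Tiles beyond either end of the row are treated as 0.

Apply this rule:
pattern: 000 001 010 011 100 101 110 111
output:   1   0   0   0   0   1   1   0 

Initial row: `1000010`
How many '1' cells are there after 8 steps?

2

step 1: 0011000
step 2: 1001011
step 3: 0000101
step 4: 1110010
step 5: 0010000
step 6: 1000111
step 7: 0010001
step 8: 1000100
count of 1: 2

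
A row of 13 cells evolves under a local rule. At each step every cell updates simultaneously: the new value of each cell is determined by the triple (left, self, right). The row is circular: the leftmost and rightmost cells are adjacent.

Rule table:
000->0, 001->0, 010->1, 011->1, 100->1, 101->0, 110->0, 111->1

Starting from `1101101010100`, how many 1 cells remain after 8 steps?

1001001010110
1101101010100  (repeats step 0; period 2)
step 8: 1101101010100
count of 1: 7

7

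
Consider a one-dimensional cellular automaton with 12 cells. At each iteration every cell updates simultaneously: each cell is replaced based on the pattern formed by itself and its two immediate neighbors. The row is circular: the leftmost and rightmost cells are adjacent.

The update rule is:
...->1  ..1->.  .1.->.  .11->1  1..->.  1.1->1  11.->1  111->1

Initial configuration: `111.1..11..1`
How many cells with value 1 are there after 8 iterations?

iteration 1: 1111...11..1
iteration 2: 1111.1.11..1
iteration 3: 11111.111..1
iteration 4: 111111111..1
iteration 5: 111111111..1  (fixed point — unchanged through iteration 8)
count of 1: 10

10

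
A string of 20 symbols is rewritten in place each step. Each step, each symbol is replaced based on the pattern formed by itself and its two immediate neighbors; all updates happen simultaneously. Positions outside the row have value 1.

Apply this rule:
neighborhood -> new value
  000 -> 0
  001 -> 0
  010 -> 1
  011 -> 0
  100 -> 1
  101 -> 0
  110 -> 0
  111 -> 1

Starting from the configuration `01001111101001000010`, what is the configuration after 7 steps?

01100111001101100010
00010010100000010010
10011010110000011010
01000010001000000010
01100011001100000010
00010000100010000010
10011000110011000010

10011000110011000010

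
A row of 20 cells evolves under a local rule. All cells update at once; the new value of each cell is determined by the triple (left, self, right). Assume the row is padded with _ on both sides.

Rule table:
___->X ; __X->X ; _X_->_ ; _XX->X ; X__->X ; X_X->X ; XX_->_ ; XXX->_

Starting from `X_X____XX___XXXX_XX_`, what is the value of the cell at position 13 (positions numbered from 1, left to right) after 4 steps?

step 1: _X_XXXXX_XXXX___XX_X
step 2: X_XX____XX___XXXX_X_
step 3: _XX_XXXXX_XXXX___X_X
step 4: XX_XX____XX___XXX_X_
position 13 holds _

_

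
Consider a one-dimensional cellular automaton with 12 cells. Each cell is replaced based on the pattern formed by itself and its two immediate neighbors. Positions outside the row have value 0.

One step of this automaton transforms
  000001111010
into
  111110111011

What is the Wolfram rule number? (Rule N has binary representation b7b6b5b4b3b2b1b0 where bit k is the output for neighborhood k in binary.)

position 6: 111 → 1  (bit 7 = 1)
position 8: 110 → 1  (bit 6 = 1)
position 9: 101 → 0  (bit 5 = 0)
position 11: 100 → 1  (bit 4 = 1)
position 5: 011 → 0  (bit 3 = 0)
position 10: 010 → 1  (bit 2 = 1)
position 4: 001 → 1  (bit 1 = 1)
position 0: 000 → 1  (bit 0 = 1)
bits b7..b0 = 11010111 = 215

215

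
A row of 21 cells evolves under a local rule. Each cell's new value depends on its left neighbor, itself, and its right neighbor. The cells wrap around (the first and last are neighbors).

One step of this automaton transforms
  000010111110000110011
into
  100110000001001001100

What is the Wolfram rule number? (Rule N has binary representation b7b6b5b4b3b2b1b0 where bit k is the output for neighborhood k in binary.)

22

position 7: 111 → 0  (bit 7 = 0)
position 10: 110 → 0  (bit 6 = 0)
position 5: 101 → 0  (bit 5 = 0)
position 0: 100 → 1  (bit 4 = 1)
position 6: 011 → 0  (bit 3 = 0)
position 4: 010 → 1  (bit 2 = 1)
position 3: 001 → 1  (bit 1 = 1)
position 1: 000 → 0  (bit 0 = 0)
bits b7..b0 = 00010110 = 22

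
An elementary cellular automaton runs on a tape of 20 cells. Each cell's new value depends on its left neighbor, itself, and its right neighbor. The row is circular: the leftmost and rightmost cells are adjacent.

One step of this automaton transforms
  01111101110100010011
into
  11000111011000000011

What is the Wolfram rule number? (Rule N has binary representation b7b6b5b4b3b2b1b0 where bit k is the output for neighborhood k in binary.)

104

position 2: 111 → 0  (bit 7 = 0)
position 5: 110 → 1  (bit 6 = 1)
position 0: 101 → 1  (bit 5 = 1)
position 12: 100 → 0  (bit 4 = 0)
position 1: 011 → 1  (bit 3 = 1)
position 11: 010 → 0  (bit 2 = 0)
position 14: 001 → 0  (bit 1 = 0)
position 13: 000 → 0  (bit 0 = 0)
bits b7..b0 = 01101000 = 104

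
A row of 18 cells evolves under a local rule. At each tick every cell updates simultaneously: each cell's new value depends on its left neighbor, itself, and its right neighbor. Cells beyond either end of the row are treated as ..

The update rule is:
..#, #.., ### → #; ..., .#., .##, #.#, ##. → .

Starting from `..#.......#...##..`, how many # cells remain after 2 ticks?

6

.#.#.....#.#.#..#.
#...#...#.....##.#
count of #: 6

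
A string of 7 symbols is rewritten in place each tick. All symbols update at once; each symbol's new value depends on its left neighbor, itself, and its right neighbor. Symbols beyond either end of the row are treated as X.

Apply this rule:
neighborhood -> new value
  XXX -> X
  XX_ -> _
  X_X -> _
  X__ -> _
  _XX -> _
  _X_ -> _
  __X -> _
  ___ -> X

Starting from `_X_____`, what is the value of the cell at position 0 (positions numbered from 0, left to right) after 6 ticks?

___XXX_
_X__X__
_______
_XXXXX_
__XXX__
___X___
position 0 holds _

_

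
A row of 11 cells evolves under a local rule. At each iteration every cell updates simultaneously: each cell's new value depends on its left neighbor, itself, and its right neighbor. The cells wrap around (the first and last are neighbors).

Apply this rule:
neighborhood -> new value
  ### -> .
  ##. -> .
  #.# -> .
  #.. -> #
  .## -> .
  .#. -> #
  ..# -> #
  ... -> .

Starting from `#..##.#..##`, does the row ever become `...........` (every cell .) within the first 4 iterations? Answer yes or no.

yes

iteration 1: .##...###..
iteration 2: #..#.#...#.
iteration 3: ####.##.##.
iteration 4: ...........
all cells are . at iteration 4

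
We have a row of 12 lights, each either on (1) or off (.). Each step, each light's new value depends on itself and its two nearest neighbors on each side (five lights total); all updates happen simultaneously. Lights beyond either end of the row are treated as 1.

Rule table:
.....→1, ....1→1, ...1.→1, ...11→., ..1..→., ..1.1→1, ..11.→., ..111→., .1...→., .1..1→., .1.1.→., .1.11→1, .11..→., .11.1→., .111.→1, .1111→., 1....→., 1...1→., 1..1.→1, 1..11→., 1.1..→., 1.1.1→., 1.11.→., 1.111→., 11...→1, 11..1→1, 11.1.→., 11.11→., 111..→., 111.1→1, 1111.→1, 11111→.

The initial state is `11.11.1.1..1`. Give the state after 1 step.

11..........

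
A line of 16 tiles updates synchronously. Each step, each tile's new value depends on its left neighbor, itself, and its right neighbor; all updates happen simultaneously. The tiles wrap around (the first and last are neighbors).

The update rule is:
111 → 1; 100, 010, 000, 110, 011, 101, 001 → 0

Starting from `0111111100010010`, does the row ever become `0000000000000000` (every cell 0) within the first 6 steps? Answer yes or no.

yes

0011111000000000
0001110000000000
0000100000000000
0000000000000000
all cells are 0 at step 4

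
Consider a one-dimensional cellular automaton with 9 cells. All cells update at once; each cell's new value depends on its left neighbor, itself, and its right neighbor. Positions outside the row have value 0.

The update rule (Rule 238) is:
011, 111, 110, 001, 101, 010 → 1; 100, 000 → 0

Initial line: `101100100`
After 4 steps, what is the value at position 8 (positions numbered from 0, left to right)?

0

111101100
111111100
111111100  (fixed point — unchanged through step 4)
position 8 holds 0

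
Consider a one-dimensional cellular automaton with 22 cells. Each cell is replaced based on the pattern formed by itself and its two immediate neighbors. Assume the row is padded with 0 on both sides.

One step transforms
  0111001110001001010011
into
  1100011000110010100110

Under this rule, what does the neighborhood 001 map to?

1

At position 0 the neighborhood is 001; the next row has 1 there.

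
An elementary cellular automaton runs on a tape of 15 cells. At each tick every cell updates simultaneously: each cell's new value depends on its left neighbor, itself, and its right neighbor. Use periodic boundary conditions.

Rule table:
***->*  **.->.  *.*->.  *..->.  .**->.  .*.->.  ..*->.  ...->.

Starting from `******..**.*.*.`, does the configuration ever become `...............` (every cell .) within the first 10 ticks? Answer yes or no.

.****..........
..**...........
...............
all cells are . at tick 3

yes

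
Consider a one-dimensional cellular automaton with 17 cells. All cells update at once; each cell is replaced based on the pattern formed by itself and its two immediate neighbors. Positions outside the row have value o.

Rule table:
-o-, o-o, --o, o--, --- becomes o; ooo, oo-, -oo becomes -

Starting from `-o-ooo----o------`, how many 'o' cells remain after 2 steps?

3

ooo---ooooooooooo
---ooo-----------
count of o: 3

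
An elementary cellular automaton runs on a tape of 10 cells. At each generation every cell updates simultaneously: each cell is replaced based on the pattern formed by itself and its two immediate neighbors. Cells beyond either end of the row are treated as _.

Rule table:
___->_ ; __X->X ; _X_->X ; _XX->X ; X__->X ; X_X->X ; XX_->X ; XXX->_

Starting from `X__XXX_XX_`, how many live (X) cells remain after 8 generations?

5

XXXX_XXXXX
X__XXX___X
XXXX_XX_XX
X__XXXXXXX
XXXX_____X
X__XX___XX
XXXXXX_XXX
X____XXX_X
count of X: 5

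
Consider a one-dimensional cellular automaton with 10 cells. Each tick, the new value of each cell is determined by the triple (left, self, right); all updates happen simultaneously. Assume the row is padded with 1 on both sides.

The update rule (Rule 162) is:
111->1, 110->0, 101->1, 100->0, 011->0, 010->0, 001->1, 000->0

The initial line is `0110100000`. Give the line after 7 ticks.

tick 1: 1001000001
tick 2: 0010000010
tick 3: 0100000101
tick 4: 1000001010
tick 5: 0000010101
tick 6: 0000101010
tick 7: 0001010101

0001010101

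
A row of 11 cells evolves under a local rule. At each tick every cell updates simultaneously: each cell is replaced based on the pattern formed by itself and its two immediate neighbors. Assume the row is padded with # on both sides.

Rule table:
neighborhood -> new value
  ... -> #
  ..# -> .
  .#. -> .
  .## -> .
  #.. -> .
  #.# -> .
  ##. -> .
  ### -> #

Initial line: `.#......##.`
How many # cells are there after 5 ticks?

...####....
.#..##..##.
...........
.#########.
..#######..
count of #: 7

7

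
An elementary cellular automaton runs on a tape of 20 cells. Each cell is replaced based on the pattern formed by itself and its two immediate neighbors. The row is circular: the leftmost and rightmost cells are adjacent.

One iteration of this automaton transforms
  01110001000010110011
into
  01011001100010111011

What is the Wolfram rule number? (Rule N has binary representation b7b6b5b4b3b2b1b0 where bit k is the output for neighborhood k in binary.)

position 2: 111 → 0  (bit 7 = 0)
position 3: 110 → 1  (bit 6 = 1)
position 0: 101 → 0  (bit 5 = 0)
position 4: 100 → 1  (bit 4 = 1)
position 1: 011 → 1  (bit 3 = 1)
position 7: 010 → 1  (bit 2 = 1)
position 6: 001 → 0  (bit 1 = 0)
position 5: 000 → 0  (bit 0 = 0)
bits b7..b0 = 01011100 = 92

92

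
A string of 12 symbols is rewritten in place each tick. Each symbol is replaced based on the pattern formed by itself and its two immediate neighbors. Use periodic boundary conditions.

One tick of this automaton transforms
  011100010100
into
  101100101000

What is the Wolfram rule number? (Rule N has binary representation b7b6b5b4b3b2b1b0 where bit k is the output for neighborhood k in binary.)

position 2: 111 → 1  (bit 7 = 1)
position 3: 110 → 1  (bit 6 = 1)
position 8: 101 → 1  (bit 5 = 1)
position 4: 100 → 0  (bit 4 = 0)
position 1: 011 → 0  (bit 3 = 0)
position 7: 010 → 0  (bit 2 = 0)
position 0: 001 → 1  (bit 1 = 1)
position 5: 000 → 0  (bit 0 = 0)
bits b7..b0 = 11100010 = 226

226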